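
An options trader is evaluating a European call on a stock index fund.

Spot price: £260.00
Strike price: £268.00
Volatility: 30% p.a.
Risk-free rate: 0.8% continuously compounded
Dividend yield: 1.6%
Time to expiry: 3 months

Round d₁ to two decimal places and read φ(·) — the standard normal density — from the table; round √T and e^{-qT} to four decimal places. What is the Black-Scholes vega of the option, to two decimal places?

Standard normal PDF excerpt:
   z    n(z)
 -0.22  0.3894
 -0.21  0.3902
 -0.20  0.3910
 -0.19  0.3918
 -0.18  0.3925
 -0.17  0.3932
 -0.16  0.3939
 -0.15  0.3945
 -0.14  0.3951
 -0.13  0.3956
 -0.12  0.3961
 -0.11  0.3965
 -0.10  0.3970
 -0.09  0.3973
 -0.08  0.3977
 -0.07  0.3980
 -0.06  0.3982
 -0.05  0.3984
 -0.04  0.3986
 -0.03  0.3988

T = 0.25;  σ√T = 0.1500
d₁ = [ln(260/268) + (0.008 − 0.016 + ½·0.3²)·0.25] / (σ√T) = (-0.0303 + 0.0092) / 0.1500 = -0.1404 which rounds to -0.14
√T = √0.25 = 0.5000
φ(d₁) = φ(-0.14) = 0.3951
e^(−qT) = e^(−0.016·0.25) = 0.9960
vega = S·e^(−qT)·φ(d₁)·√T = 260·0.9960·0.3951·0.5000 = 51.1575

51.16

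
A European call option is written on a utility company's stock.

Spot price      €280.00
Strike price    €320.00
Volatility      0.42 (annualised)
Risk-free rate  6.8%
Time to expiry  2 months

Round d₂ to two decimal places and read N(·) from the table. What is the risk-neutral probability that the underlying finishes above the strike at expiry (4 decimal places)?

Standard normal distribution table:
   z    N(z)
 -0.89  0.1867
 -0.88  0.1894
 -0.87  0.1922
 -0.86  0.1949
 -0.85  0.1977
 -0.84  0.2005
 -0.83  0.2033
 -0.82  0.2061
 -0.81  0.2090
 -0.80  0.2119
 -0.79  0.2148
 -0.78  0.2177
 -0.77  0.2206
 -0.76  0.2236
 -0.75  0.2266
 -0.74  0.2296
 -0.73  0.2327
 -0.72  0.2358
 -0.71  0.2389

0.2119

σ√T = 0.42 × 0.4082 = 0.1715
d₁ = [ln(280/320) + (0.068 + 0.42²/2)·0.1667] / 0.1715 = [-0.1335 + 0.0260] / 0.1715 = -0.6269 which rounds to -0.63
d₂ = d₁ − σ√T = -0.6269 − 0.1715 = -0.7984 which rounds to -0.80
Pr(exercise) under Q = N(d₂) = 0.2119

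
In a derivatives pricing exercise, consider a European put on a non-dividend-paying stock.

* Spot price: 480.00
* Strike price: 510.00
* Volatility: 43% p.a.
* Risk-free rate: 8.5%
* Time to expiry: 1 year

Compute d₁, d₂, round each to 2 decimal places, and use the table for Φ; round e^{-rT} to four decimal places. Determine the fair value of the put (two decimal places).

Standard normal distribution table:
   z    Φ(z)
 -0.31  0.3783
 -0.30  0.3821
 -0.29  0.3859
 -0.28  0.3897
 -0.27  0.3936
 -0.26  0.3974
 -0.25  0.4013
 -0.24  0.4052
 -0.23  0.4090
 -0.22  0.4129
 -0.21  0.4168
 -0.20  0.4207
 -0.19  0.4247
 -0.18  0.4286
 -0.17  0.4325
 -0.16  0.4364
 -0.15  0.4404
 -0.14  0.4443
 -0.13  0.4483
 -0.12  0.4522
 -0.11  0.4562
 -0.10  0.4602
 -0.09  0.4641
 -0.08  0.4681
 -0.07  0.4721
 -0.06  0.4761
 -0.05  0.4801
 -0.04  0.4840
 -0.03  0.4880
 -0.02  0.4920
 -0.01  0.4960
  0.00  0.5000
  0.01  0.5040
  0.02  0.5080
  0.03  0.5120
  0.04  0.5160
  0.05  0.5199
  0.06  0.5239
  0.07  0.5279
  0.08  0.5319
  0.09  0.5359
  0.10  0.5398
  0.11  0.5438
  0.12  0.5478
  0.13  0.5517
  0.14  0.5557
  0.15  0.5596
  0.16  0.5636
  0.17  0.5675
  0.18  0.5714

σ√T = 0.43·√1 = 0.4300
d₁ = [ln(480/510) + (0.085 + 0.43²/2)·1] / 0.4300 = [-0.0606 + 0.1774] / 0.4300 = 0.2717 ≈ 0.27
d₂ = d₁ − σ√T = 0.2717 − 0.4300 = -0.1583 ≈ -0.16
e^(−rT) = e^(−0.085·1) = 0.9185
P = 510·0.9185·N(0.16) − 480·N(-0.27) = 510·0.9185·0.5636 − 480·0.3936 = 264.0100 − 188.9280 = 75.0820

75.08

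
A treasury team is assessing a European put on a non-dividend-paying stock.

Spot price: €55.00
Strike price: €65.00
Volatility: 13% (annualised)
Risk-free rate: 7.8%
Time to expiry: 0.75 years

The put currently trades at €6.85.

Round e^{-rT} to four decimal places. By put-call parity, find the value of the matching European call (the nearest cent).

€0.54

exp(−rT) = exp(−0.078·0.75) = 0.9432
Put-call parity: C − P = S − K·e^(−rT) = 55 − 65·0.9432 = 55 − 61.3080 = -6.3080
C = P + (C − P) = 6.85 + (-6.3080) = 0.5420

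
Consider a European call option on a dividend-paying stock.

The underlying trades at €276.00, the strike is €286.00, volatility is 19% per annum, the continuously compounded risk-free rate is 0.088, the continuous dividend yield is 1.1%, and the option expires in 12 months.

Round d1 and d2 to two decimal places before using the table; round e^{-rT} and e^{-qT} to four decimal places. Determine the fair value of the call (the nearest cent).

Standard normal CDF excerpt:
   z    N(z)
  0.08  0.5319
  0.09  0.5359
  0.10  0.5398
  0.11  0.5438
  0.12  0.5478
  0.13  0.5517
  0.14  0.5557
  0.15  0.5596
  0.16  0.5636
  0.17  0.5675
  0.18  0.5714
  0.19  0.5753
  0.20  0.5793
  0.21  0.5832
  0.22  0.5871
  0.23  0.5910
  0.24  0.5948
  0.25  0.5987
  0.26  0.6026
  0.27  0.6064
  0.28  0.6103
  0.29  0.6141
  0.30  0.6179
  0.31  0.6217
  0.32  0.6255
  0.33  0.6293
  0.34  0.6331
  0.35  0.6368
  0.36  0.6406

T = 1;  σ√T = 0.1900
d₁ = [ln(276/286) + (0.088 − 0.011 + ½·0.19²)·1] / (σ√T) = (-0.0356 + 0.0950) / 0.1900 = 0.3129 ⇒ 0.31
d₂ = 0.3129 − 0.1900 = 0.1229 ⇒ 0.12
exp(−qT) = exp(−0.011·1) = 0.9891;  exp(−rT) = exp(−0.088·1) = 0.9158
N(d₁) = N(0.31) = 0.6217;  N(d₂) = N(0.12) = 0.5478
C = 276·0.9891·0.6217 − 286·0.9158·0.5478 = 169.7189 − 143.4791 = 26.2398

€26.24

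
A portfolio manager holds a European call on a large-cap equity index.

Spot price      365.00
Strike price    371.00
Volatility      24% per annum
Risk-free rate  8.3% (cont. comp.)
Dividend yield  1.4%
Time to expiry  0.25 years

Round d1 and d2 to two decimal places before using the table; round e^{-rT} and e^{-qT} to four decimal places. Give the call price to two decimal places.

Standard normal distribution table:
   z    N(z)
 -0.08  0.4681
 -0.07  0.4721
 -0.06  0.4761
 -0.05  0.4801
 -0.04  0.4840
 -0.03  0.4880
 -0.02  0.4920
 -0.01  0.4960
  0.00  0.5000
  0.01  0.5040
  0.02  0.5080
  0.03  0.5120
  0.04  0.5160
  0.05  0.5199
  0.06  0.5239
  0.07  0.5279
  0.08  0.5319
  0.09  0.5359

17.54

T = 0.25;  σ√T = 0.1200
d₁ = [ln(365/371) + (0.083 − 0.014 + ½·0.24²)·0.25] / (σ√T) = (-0.0163 + 0.0244) / 0.1200 = 0.0679 ⇒ 0.07
d₂ = 0.0679 − 0.1200 = -0.0521 ⇒ -0.05
exp(−qT) = exp(−0.014·0.25) = 0.9965;  exp(−rT) = exp(−0.083·0.25) = 0.9795
N(d₁) = N(0.07) = 0.5279;  N(d₂) = N(-0.05) = 0.4801
C = 365·0.9965·0.5279 − 371·0.9795·0.4801 = 192.0091 − 174.4657 = 17.5434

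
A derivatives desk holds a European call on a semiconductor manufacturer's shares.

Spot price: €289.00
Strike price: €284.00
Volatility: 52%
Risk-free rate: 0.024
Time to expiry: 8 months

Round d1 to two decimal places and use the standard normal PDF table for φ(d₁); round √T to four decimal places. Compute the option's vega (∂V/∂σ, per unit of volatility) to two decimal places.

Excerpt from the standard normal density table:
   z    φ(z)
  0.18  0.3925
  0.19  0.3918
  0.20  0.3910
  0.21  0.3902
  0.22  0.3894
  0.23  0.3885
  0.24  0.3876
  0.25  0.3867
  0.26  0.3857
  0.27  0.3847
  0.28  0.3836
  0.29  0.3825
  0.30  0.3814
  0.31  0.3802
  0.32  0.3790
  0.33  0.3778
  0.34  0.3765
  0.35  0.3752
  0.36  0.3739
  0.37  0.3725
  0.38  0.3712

90.26

σ√T = 0.52 × 0.8165 = 0.4246
d₁ = [ln(289/284) + (0.024 + 0.52²/2)·0.6667] / 0.4246 = [0.0175 + 0.1061] / 0.4246 = 0.2911 which rounds to 0.29
√T = √0.6667 = 0.8165
φ(d₁) = φ(0.29) = 0.3825
vega = S·φ(d₁)·√T = 289·0.3825·0.8165 = 90.2580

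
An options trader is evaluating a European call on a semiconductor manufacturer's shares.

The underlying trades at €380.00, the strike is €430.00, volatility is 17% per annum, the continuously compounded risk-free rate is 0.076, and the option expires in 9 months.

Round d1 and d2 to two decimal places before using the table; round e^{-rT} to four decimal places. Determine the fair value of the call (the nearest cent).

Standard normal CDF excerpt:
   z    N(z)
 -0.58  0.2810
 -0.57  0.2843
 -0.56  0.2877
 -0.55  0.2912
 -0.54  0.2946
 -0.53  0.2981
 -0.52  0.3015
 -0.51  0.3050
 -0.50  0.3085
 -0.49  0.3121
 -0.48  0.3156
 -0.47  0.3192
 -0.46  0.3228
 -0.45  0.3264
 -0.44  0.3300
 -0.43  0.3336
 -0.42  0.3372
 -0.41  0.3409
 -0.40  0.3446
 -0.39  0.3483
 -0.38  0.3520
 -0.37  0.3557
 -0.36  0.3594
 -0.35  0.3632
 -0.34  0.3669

€12.68

σ√T = 0.17·√0.75 = 0.1472
ln(S/K) + (r + σ²/2)T = ln(380/430) + (0.076 + 0.17²/2)·0.75 = -0.1236 + 0.0678 = -0.0558
d₁ = -0.0558 / 0.1472 = -0.3789 ≈ -0.38
d₂ = d₁ − σ√T = -0.3789 − 0.1472 = -0.5261 ≈ -0.53
e^(−rT) = e^(−0.076·0.75) = 0.9446
N(d₁) = N(-0.38) = 0.3520;  N(d₂) = N(-0.53) = 0.2981
C = 380·0.3520 − 430·0.9446·0.2981 = 133.7600 − 121.0817 = 12.6783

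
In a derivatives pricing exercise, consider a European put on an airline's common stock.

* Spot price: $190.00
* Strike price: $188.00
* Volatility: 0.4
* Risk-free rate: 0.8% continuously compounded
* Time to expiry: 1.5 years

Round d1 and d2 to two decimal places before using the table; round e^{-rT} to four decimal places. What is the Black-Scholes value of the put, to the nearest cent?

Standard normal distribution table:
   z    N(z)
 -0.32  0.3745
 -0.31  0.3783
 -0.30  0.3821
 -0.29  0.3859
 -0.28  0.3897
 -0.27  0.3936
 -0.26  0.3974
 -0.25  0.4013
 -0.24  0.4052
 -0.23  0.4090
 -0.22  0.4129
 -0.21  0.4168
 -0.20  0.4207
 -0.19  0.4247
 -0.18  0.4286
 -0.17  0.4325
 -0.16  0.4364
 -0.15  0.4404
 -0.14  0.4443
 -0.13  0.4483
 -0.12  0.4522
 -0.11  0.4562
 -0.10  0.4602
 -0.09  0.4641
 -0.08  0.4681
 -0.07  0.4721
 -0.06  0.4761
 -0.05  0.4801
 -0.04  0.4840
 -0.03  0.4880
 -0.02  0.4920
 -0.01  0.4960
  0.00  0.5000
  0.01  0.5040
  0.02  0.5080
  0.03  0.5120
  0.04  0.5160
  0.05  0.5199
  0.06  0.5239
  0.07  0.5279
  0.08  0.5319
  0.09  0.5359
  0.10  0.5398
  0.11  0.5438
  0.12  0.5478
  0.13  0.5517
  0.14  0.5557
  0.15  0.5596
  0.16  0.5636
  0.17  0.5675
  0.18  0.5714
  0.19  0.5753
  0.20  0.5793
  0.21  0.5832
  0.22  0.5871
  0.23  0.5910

T = 1.5;  σ√T = 0.4899
d₁ = [ln(190/188) + (0.008 + 0.4²/2)·1.5] / 0.4899 = [0.0106 + 0.1320] / 0.4899 = 0.2910 ⇒ 0.29
d₂ = d₁ − σ√T = 0.2910 − 0.4899 = -0.1989 ⇒ -0.20
exp(−rT) = exp(−0.008·1.5) = 0.9881
N(−d₂) = N(0.20) = 0.5793;  N(−d₁) = N(-0.29) = 0.3859
P = 188·0.9881·0.5793 − 190·0.3859 = 107.6124 − 73.3210 = 34.2914

$34.29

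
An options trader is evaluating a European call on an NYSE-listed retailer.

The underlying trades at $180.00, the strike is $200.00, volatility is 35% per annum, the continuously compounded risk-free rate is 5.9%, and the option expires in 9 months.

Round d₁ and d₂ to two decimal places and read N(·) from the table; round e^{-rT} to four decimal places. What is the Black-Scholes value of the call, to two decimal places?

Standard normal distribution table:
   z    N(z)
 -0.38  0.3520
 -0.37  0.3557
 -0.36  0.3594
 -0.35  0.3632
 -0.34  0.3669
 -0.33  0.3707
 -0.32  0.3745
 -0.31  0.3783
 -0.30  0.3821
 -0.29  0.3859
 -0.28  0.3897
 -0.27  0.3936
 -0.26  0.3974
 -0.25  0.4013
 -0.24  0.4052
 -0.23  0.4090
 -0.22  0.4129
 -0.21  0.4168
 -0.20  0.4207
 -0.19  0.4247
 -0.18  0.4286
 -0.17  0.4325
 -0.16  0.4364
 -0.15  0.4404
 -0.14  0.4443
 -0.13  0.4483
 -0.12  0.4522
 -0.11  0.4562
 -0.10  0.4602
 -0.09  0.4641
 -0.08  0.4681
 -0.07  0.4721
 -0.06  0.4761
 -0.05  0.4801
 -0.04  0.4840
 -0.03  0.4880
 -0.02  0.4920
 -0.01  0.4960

$16.92

σ√T = 0.35·√0.75 = 0.3031
d₁ = [ln(180/200) + (0.059 + 0.35²/2)·0.75] / 0.3031 = [-0.1054 + 0.0902] / 0.3031 = -0.0501 → -0.05
d₂ = d₁ − σ√T = -0.0501 − 0.3031 = -0.3532 → -0.35
exp(−rT) = exp(−0.059·0.75) = 0.9567
N(d₁) = N(-0.05) = 0.4801;  N(d₂) = N(-0.35) = 0.3632
C = 180·0.4801 − 200·0.9567·0.3632 = 86.4180 − 69.4947 = 16.9233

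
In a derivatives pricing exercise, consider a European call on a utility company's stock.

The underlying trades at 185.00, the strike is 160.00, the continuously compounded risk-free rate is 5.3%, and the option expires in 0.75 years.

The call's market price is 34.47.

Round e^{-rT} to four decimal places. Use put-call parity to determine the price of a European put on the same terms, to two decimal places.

exp(−rT) = exp(−0.053·0.75) = 0.9610
Put-call parity: C − P = S − K·e^(−rT) = 185 − 160·0.9610 = 185 − 153.7600 = 31.2400
P = C − (C − P) = 34.47 − (31.2400) = 3.2300

3.23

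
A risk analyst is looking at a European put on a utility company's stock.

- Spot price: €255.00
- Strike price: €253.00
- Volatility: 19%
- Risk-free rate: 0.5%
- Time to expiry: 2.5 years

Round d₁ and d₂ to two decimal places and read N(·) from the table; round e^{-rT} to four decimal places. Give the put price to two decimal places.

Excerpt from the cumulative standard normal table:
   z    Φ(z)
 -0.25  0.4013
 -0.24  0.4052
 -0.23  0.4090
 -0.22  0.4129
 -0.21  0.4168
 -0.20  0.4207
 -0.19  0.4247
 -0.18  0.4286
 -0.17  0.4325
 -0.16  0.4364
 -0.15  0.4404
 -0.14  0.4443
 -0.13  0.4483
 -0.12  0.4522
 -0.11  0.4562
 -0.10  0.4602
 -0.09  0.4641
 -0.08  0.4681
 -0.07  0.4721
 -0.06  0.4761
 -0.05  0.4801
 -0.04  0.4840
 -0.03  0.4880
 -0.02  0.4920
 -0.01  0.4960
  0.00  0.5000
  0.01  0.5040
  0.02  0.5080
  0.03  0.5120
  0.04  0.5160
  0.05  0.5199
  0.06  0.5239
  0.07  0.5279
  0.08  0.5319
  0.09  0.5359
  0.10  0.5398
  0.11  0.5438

€27.61

σ√T = 0.19 × 1.5811 = 0.3004
d₁ = [ln(255/253) + (0.005 + 0.19²/2)·2.5] / 0.3004 = [0.0079 + 0.0576] / 0.3004 = 0.2180 ⇒ 0.22
d₂ = d₁ − σ√T = 0.2180 − 0.3004 = -0.0824 ⇒ -0.08
e^(−rT) = e^(−0.005·2.5) = 0.9876
N(−d₂) = N(0.08) = 0.5319;  N(−d₁) = N(-0.22) = 0.4129
P = 253·0.9876·0.5319 − 255·0.4129 = 132.9020 − 105.2895 = 27.6125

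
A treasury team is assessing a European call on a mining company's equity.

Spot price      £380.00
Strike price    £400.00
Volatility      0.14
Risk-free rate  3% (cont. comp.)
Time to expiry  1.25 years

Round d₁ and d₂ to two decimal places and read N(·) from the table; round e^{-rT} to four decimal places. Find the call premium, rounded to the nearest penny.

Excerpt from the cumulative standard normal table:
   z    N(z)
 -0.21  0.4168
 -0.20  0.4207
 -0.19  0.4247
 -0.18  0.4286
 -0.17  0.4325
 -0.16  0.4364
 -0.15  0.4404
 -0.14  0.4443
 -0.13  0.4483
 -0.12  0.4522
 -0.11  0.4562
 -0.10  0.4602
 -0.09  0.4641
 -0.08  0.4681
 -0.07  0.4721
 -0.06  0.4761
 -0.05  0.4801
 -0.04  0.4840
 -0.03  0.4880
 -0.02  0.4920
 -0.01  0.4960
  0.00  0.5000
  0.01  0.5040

£21.85

T = 1.25;  σ√T = 0.1565
ln(S/K) + (r + σ²/2)T = ln(380/400) + (0.03 + 0.14²/2)·1.25 = -0.0513 + 0.0498 = -0.0015
d₁ = -0.0015 / 0.1565 = -0.0099 which rounds to -0.01
d₂ = d₁ − σ√T = -0.0099 − 0.1565 = -0.1664 which rounds to -0.17
exp(−rT) = exp(−0.03·1.25) = 0.9632
N(d₁) = N(-0.01) = 0.4960;  N(d₂) = N(-0.17) = 0.4325
C = 380·0.4960 − 400·0.9632·0.4325 = 188.4800 − 166.6336 = 21.8464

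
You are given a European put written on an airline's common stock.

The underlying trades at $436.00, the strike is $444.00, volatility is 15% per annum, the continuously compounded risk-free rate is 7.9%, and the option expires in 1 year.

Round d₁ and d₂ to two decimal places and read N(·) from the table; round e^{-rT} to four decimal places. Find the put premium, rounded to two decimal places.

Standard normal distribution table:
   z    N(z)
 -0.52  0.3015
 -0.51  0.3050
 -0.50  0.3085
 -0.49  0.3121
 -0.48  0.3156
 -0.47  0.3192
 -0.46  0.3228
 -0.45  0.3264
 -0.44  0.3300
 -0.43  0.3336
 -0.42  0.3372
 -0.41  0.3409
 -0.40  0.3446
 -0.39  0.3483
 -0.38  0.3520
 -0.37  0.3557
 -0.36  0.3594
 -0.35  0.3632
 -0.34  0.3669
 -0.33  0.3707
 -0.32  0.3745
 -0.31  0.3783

$14.48

σ√T = 0.15 × 1.0000 = 0.1500
d₁ = [ln(436/444) + (0.079 + 0.15²/2)·1] / 0.1500 = [-0.0182 + 0.0902] / 0.1500 = 0.4805 which rounds to 0.48
d₂ = d₁ − σ√T = 0.4805 − 0.1500 = 0.3305 which rounds to 0.33
exp(−rT) = exp(−0.079·1) = 0.9240
N(−d₂) = N(-0.33) = 0.3707;  N(−d₁) = N(-0.48) = 0.3156
P = 444·0.9240·0.3707 − 436·0.3156 = 152.0819 − 137.6016 = 14.4803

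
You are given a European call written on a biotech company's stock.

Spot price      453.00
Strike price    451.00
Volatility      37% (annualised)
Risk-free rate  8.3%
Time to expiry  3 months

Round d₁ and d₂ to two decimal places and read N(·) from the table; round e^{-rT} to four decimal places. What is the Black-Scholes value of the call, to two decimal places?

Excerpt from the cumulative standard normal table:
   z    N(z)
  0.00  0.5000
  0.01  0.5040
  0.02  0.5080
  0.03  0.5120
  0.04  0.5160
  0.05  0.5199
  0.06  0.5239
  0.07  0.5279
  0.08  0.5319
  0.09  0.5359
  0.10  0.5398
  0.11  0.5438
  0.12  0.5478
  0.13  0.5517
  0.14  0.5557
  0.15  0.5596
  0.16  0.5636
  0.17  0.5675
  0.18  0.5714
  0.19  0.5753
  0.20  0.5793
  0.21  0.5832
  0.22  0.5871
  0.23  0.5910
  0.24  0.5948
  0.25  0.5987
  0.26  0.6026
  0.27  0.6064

σ√T = 0.37 × 0.5000 = 0.1850
d₁ = [ln(453/451) + (0.083 + 0.37²/2)·0.25] / 0.1850 = [0.0044 + 0.0379] / 0.1850 = 0.2286 ≈ 0.23
d₂ = d₁ − σ√T = 0.2286 − 0.1850 = 0.0436 ≈ 0.04
e^(−rT) = e^(−0.083·0.25) = 0.9795
C = 453·N(0.23) − 451·0.9795·N(0.04) = 453·0.5910 − 451·0.9795·0.5160 = 267.7230 − 227.9453 = 39.7777

39.78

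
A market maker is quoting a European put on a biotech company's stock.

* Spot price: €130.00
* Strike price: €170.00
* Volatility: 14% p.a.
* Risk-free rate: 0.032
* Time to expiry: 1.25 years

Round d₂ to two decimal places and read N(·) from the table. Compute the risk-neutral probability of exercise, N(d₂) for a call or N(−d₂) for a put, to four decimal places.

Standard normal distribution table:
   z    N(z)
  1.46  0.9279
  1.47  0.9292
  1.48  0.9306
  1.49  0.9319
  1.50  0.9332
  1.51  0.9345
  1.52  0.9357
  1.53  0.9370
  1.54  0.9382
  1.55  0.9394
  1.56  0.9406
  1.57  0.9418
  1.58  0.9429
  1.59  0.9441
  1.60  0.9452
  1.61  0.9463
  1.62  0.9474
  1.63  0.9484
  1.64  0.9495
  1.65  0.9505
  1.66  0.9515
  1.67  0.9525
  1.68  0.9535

T = 1.25;  σ√T = 0.1565
d₁ = [ln(130/170) + (0.032 + ½·0.14²)·1.25] / (σ√T) = (-0.2683 + 0.0523) / 0.1565 = -1.3801 → -1.38
d₂ = -1.3801 − 0.1565 = -1.5366 → -1.54
Pr(exercise) under Q = N(−d₂) = N(1.54) = 0.9382

0.9382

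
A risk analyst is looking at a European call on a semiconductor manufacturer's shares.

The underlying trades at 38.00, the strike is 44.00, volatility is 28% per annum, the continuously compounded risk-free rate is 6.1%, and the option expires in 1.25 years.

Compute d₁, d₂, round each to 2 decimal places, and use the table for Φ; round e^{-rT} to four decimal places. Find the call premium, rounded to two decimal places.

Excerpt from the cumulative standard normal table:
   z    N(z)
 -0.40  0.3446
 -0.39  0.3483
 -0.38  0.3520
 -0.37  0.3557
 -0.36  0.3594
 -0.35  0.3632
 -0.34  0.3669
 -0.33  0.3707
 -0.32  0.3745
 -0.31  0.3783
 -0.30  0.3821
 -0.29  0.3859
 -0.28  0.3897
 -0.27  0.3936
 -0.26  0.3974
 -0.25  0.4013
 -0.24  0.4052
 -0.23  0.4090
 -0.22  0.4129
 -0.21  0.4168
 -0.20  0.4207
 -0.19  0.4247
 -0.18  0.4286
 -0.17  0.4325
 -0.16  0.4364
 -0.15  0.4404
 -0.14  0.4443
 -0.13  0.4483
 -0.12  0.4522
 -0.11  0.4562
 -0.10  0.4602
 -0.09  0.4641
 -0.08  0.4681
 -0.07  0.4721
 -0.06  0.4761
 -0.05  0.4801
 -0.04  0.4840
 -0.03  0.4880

σ√T = 0.28 × 1.1180 = 0.3130
d₁ = [ln(38/44) + (0.061 + 0.28²/2)·1.25] / 0.3130 = [-0.1466 + 0.1253] / 0.3130 = -0.0682 ⇒ -0.07
d₂ = d₁ − σ√T = -0.0682 − 0.3130 = -0.3813 ⇒ -0.38
e^(−rT) = e^(−0.061·1.25) = 0.9266
N(d₁) = N(-0.07) = 0.4721;  N(d₂) = N(-0.38) = 0.3520
C = 38·0.4721 − 44·0.9266·0.3520 = 17.9398 − 14.3512 = 3.5886

3.59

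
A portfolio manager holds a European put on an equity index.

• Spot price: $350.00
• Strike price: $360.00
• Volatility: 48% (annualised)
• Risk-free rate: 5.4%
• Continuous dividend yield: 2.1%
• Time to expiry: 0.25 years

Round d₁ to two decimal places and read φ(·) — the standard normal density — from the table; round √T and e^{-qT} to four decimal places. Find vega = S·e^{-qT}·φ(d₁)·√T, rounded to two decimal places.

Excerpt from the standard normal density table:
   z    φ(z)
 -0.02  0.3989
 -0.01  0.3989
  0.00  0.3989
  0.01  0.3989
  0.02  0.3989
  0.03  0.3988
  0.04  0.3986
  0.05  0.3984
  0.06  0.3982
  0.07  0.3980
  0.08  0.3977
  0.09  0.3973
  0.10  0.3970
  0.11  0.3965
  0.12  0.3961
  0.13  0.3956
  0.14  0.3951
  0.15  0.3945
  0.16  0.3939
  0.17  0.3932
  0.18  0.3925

σ√T = 0.48·√0.25 = 0.2400
ln(S/K) + (r − q + σ²/2)T = ln(350/360) + (0.054 − 0.021 + 0.48²/2)·0.25 = -0.0282 + 0.0370 = 0.0089
d₁ = 0.0089 / 0.2400 = 0.0370 ⇒ 0.04
√T = √0.25 = 0.5000
φ(d₁) = φ(0.04) = 0.3986
exp(−qT) = exp(−0.021·0.25) = 0.9948
vega = S·exp(−qT)·φ(d₁)·√T = 350·0.9948·0.3986·0.5000 = 69.3923
(Vega is the same for a European call and put with the same parameters.)

69.39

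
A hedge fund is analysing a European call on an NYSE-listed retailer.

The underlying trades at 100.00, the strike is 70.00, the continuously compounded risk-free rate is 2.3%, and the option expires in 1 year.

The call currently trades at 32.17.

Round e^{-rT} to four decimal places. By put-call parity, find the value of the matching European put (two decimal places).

exp(−rT) = exp(−0.023·1) = 0.9773
Put-call parity: C − P = S − K·e^(−rT) = 100 − 70·0.9773 = 100 − 68.4110 = 31.5890
P = C − (C − P) = 32.17 − (31.5890) = 0.5810

0.58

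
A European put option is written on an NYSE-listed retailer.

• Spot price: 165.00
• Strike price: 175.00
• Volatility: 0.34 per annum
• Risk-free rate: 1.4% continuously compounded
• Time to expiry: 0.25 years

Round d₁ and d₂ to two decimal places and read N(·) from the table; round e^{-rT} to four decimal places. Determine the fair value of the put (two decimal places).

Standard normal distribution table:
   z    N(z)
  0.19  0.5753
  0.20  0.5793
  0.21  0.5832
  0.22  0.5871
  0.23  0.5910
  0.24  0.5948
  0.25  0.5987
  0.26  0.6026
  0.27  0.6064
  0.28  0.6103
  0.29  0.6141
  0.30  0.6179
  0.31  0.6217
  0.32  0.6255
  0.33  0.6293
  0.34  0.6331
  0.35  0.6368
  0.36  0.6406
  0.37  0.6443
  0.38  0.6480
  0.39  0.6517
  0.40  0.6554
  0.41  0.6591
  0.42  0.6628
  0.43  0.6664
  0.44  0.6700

16.80

σ√T = 0.34·√0.25 = 0.1700
d₁ = [ln(165/175) + (0.014 + 0.34²/2)·0.25] / 0.1700 = [-0.0588 + 0.0180] / 0.1700 = -0.2405 ⇒ -0.24
d₂ = d₁ − σ√T = -0.2405 − 0.1700 = -0.4105 ⇒ -0.41
e^(−rT) = e^(−0.014·0.25) = 0.9965
P = 175·0.9965·N(0.41) − 165·N(0.24) = 175·0.9965·0.6591 − 165·0.5948 = 114.9388 − 98.1420 = 16.7968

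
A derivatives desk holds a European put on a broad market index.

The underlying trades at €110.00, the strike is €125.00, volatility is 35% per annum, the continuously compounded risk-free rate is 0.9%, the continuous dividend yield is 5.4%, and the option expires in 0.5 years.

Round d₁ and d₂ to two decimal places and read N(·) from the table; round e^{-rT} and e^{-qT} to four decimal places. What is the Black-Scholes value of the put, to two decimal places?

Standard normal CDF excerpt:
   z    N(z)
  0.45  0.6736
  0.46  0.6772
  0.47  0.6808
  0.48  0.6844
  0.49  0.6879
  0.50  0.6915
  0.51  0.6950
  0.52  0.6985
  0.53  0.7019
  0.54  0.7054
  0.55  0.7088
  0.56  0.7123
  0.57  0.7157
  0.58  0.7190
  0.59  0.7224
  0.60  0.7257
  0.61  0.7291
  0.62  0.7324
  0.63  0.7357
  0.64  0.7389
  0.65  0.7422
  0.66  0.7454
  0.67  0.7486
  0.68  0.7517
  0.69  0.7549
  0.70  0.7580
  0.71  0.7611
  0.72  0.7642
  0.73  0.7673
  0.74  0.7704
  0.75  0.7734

€22.20

σ√T = 0.35 × 0.7071 = 0.2475
d₁ = [ln(110/125) + (0.009 − 0.054 + ½·0.35²)·0.5] / (σ√T) = (-0.1278 + 0.0081) / 0.2475 = -0.4837 → -0.48
d₂ = -0.4837 − 0.2475 = -0.7312 → -0.73
exp(−qT) = exp(−0.054·0.5) = 0.9734;  exp(−rT) = exp(−0.009·0.5) = 0.9955
P = 125·0.9955·N(0.73) − 110·0.9734·N(0.48) = 125·0.9955·0.7673 − 110·0.9734·0.6844 = 95.4809 − 73.2814 = 22.1994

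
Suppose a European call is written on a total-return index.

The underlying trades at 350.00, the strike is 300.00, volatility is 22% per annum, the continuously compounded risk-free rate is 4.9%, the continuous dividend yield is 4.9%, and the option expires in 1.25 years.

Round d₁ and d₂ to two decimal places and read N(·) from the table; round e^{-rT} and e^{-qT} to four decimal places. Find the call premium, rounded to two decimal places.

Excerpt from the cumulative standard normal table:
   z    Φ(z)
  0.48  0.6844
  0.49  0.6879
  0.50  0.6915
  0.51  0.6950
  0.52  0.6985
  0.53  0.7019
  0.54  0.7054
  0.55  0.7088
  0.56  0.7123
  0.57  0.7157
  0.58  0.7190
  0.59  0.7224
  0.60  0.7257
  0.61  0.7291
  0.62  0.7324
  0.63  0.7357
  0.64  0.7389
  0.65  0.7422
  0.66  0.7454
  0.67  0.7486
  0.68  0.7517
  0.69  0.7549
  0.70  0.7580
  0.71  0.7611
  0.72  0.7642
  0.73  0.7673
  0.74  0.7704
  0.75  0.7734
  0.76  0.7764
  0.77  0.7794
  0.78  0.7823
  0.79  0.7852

σ√T = 0.22 × 1.1180 = 0.2460
d₁ = [ln(350/300) + (0.049 − 0.049 + 0.22²/2)·1.25] / 0.2460 = [0.1542 + 0.0302] / 0.2460 = 0.7497 → 0.75
d₂ = d₁ − σ√T = 0.7497 − 0.2460 = 0.5037 → 0.50
e^(−qT) = e^(−0.049·1.25) = 0.9406;  e^(−rT) = e^(−0.049·1.25) = 0.9406
N(d₁) = N(0.75) = 0.7734;  N(d₂) = N(0.50) = 0.6915
C = 350·0.9406·0.7734 − 300·0.9406·0.6915 = 254.6110 − 195.1275 = 59.4835

59.48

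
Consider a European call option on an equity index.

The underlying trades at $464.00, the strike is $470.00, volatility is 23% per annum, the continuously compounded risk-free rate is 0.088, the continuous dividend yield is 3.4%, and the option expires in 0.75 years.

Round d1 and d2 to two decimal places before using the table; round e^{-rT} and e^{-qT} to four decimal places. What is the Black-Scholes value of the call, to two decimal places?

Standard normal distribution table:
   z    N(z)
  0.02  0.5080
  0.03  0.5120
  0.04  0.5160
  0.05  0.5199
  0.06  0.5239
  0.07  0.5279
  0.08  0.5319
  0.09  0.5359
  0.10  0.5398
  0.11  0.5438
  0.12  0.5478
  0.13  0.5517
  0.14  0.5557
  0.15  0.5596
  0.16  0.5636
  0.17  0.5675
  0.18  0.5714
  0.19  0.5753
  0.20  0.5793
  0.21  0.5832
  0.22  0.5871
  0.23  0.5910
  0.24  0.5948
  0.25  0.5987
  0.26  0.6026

T = 0.75;  σ√T = 0.1992
d₁ = [ln(464/470) + (0.088 − 0.034 + 0.23²/2)·0.75] / 0.1992 = [-0.0128 + 0.0603] / 0.1992 = 0.2384 → 0.24
d₂ = d₁ − σ√T = 0.2384 − 0.1992 = 0.0392 → 0.04
exp(−qT) = exp(−0.034·0.75) = 0.9748;  exp(−rT) = exp(−0.088·0.75) = 0.9361
N(d₁) = N(0.24) = 0.5948;  N(d₂) = N(0.04) = 0.5160
C = 464·0.9748·0.5948 − 470·0.9361·0.5160 = 269.0323 − 227.0230 = 42.0094

$42.01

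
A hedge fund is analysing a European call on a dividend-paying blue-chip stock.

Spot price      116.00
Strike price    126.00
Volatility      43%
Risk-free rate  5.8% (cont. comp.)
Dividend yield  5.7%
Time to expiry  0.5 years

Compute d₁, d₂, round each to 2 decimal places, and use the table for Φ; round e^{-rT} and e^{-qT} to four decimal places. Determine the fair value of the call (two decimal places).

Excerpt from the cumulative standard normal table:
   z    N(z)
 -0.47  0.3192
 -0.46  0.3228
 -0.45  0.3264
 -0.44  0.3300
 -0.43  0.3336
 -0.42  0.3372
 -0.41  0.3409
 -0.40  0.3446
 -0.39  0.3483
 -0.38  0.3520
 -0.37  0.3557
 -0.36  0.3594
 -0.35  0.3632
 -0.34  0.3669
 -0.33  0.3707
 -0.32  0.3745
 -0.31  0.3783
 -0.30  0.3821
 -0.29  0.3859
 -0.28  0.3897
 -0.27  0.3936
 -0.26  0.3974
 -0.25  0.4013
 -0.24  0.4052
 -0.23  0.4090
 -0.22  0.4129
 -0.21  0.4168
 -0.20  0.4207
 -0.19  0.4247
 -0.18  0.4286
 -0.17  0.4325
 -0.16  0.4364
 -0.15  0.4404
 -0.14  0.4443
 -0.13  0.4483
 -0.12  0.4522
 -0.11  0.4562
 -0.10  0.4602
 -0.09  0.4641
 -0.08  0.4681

T = 0.5;  σ√T = 0.3041
d₁ = [ln(116/126) + (0.058 − 0.057 + 0.43²/2)·0.5] / 0.3041 = [-0.0827 + 0.0467] / 0.3041 = -0.1183 ⇒ -0.12
d₂ = d₁ − σ√T = -0.1183 − 0.3041 = -0.4223 ⇒ -0.42
exp(−qT) = exp(−0.057·0.5) = 0.9719;  exp(−rT) = exp(−0.058·0.5) = 0.9714
N(d₁) = N(-0.12) = 0.4522;  N(d₂) = N(-0.42) = 0.3372
C = 116·0.9719·0.4522 − 126·0.9714·0.3372 = 50.9812 − 41.2721 = 9.7091

9.71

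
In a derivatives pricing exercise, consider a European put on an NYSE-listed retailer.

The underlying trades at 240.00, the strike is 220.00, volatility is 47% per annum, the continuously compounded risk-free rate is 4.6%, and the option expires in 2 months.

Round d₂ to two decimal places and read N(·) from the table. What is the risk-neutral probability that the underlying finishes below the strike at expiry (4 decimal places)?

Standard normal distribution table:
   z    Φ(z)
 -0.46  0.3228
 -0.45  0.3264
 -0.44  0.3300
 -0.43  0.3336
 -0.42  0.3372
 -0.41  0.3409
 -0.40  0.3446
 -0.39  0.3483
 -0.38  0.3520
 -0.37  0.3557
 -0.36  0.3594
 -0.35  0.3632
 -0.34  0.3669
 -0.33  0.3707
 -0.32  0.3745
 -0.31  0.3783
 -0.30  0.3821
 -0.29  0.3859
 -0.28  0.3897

σ√T = 0.47·√0.1667 = 0.1919
d₁ = [ln(240/220) + (0.046 + 0.47²/2)·0.1667] / 0.1919 = [0.0870 + 0.0261] / 0.1919 = 0.5894 ⇒ 0.59
d₂ = d₁ − σ√T = 0.5894 − 0.1919 = 0.3975 ⇒ 0.40
Pr(exercise) under Q = N(−d₂) = N(-0.40) = 0.3446

0.3446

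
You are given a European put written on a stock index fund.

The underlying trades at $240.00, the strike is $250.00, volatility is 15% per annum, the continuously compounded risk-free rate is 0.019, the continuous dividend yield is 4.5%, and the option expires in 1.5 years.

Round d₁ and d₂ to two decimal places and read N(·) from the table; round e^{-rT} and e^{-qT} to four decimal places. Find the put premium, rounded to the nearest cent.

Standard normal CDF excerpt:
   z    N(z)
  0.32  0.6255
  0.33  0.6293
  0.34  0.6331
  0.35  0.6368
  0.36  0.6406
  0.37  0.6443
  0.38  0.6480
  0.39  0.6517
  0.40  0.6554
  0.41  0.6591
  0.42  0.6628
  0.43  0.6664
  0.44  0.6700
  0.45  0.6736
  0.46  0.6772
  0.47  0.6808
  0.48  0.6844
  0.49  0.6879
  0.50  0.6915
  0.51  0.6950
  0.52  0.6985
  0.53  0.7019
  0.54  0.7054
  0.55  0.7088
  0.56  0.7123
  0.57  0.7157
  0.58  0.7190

σ√T = 0.15·√1.5 = 0.1837
ln(S/K) + (r − q + σ²/2)T = ln(240/250) + (0.019 − 0.045 + 0.15²/2)·1.5 = -0.0408 − 0.0221 = -0.0629
d₁ = -0.0629 / 0.1837 = -0.3426 → -0.34
d₂ = d₁ − σ√T = -0.3426 − 0.1837 = -0.5264 → -0.53
exp(−qT) = exp(−0.045·1.5) = 0.9347;  exp(−rT) = exp(−0.019·1.5) = 0.9719
N(−d₂) = N(0.53) = 0.7019;  N(−d₁) = N(0.34) = 0.6331
P = 250·0.9719·0.7019 − 240·0.9347·0.6331 = 170.5442 − 142.0221 = 28.5221

$28.52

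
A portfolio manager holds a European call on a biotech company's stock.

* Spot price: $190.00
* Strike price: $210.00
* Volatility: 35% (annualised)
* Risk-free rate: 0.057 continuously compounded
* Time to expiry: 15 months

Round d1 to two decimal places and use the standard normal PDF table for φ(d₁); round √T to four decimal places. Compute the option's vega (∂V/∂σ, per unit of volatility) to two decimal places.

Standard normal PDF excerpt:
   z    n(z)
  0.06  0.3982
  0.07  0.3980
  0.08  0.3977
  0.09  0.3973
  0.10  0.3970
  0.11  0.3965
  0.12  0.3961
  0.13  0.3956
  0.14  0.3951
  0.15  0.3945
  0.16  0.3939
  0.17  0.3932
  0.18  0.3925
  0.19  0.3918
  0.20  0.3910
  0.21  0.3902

84.14

T = 1.25;  σ√T = 0.3913
d₁ = [ln(190/210) + (0.057 + 0.35²/2)·1.25] / 0.3913 = [-0.1001 + 0.1478] / 0.3913 = 0.1220 ⇒ 0.12
√T = √1.25 = 1.1180
φ(d₁) = φ(0.12) = 0.3961
vega = S·φ(d₁)·√T = 190·0.3961·1.1180 = 84.1396
(Vega is the same for a European call and put with the same parameters.)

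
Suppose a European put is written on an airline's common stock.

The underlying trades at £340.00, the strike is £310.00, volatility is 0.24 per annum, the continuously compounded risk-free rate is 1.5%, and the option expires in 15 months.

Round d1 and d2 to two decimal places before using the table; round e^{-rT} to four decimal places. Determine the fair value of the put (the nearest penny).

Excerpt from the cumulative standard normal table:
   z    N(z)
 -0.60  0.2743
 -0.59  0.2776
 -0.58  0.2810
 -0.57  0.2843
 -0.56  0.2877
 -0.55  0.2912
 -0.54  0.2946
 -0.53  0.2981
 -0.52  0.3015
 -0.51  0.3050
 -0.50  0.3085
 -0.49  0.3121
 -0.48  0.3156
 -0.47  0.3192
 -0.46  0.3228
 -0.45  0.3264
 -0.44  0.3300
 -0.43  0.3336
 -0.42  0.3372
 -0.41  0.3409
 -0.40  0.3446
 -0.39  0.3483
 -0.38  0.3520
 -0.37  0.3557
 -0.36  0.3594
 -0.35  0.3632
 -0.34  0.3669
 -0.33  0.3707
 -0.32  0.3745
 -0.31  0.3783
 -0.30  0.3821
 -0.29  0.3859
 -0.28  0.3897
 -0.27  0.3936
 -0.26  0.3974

£19.55

σ√T = 0.24 × 1.1180 = 0.2683
d₁ = [ln(340/310) + (0.015 + 0.24²/2)·1.25] / 0.2683 = [0.0924 + 0.0548] / 0.2683 = 0.5483 ⇒ 0.55
d₂ = d₁ − σ√T = 0.5483 − 0.2683 = 0.2800 ⇒ 0.28
exp(−rT) = exp(−0.015·1.25) = 0.9814
P = 310·0.9814·N(-0.28) − 340·N(-0.55) = 310·0.9814·0.3897 − 340·0.2912 = 118.5600 − 99.0080 = 19.5520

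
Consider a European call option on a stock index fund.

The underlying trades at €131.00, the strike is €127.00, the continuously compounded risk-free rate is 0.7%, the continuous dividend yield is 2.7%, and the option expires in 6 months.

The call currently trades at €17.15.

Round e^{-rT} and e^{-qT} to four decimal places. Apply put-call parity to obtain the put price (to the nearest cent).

e^(−qT) = e^(−0.027·0.5) = 0.9866;  e^(−rT) = e^(−0.007·0.5) = 0.9965
Put-call parity: C − P = S·e^(−qT) − K·e^(−rT) = 131·0.9866 − 127·0.9965 = 129.2446 − 126.5555 = 2.6891
P = C − (C − P) = 17.15 − (2.6891) = 14.4609

€14.46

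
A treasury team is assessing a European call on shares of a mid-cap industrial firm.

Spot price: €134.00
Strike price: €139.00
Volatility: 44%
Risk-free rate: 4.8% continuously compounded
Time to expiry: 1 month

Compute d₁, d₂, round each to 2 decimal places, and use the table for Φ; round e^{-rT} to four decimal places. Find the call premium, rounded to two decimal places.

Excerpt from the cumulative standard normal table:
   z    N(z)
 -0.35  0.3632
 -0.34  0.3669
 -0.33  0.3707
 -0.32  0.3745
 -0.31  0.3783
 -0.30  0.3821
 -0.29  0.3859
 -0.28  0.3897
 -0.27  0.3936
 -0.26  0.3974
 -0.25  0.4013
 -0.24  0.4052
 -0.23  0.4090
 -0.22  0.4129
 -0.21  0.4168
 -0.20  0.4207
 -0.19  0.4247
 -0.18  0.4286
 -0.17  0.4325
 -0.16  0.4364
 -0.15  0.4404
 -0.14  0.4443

σ√T = 0.44 × 0.2887 = 0.1270
d₁ = [ln(134/139) + (0.048 + 0.44²/2)·0.08333] / 0.1270 = [-0.0366 + 0.0121] / 0.1270 = -0.1934 which rounds to -0.19
d₂ = d₁ − σ√T = -0.1934 − 0.1270 = -0.3204 which rounds to -0.32
exp(−rT) = exp(−0.048·0.08333) = 0.9960
N(d₁) = N(-0.19) = 0.4247;  N(d₂) = N(-0.32) = 0.3745
C = 134·0.4247 − 139·0.9960·0.3745 = 56.9098 − 51.8473 = 5.0625

€5.06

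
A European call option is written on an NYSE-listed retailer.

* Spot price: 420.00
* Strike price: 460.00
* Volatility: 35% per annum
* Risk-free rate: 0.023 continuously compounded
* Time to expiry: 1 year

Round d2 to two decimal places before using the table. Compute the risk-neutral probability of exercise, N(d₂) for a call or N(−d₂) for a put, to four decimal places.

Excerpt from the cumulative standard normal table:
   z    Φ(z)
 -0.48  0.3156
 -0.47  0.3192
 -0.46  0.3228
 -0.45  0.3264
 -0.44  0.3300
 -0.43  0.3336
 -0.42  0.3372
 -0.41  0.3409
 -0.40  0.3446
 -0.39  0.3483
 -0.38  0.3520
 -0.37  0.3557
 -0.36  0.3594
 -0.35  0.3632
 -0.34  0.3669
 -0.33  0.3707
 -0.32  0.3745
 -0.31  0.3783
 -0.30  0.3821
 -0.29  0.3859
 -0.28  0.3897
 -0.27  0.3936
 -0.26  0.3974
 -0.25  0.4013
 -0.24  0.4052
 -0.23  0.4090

σ√T = 0.35·√1 = 0.3500
d₁ = [ln(420/460) + (0.023 + 0.35²/2)·1] / 0.3500 = [-0.0910 + 0.0842] / 0.3500 = -0.0192 which rounds to -0.02
d₂ = d₁ − σ√T = -0.0192 − 0.3500 = -0.3692 which rounds to -0.37
Pr(exercise) under Q = N(d₂) = 0.3557

0.3557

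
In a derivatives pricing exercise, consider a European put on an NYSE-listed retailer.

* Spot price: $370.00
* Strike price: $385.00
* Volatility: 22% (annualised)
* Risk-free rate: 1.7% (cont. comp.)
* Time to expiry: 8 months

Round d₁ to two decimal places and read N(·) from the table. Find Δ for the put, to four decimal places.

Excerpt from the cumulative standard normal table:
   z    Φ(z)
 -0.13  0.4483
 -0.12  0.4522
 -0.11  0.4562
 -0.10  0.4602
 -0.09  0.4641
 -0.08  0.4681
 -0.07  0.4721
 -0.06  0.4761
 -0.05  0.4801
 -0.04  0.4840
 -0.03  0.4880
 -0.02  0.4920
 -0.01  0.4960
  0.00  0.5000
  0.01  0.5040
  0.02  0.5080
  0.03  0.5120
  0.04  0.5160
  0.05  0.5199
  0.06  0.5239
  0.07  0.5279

-0.5279

σ√T = 0.22·√0.6667 = 0.1796
d₁ = [ln(370/385) + (0.017 + ½·0.22²)·0.6667] / (σ√T) = (-0.0397 + 0.0275) / 0.1796 = -0.0683 ⇒ -0.07
N(d₁) = N(-0.07) = 0.4721
Δ_put = N(d₁) − 1 = 0.4721 − 1 = -0.5279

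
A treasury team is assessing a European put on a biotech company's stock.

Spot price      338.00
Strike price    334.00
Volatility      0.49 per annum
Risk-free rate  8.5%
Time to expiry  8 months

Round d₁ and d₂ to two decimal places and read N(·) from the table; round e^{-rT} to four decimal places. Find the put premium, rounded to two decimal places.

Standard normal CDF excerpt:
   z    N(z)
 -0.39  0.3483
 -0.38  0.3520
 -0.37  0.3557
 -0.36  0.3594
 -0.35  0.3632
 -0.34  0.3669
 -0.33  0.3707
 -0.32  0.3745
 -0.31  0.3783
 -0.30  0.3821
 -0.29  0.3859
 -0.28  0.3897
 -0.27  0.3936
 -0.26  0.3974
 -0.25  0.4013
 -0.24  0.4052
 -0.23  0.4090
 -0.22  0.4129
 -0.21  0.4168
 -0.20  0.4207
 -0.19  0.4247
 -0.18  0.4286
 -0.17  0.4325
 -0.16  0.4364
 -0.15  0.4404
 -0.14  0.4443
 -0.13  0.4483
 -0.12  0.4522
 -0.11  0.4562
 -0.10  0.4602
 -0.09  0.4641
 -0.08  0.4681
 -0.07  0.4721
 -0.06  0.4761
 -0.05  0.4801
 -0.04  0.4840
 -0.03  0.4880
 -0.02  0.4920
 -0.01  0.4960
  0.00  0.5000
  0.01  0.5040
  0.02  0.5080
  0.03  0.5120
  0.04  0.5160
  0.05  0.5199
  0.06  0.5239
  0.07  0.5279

41.36

T = 0.6667;  σ√T = 0.4001
ln(S/K) + (r + σ²/2)T = ln(338/334) + (0.085 + 0.49²/2)·0.6667 = 0.0119 + 0.1367 = 0.1486
d₁ = 0.1486 / 0.4001 = 0.3714 which rounds to 0.37
d₂ = d₁ − σ√T = 0.3714 − 0.4001 = -0.0286 which rounds to -0.03
e^(−rT) = e^(−0.085·0.6667) = 0.9449
P = 334·0.9449·N(0.03) − 338·N(-0.37) = 334·0.9449·0.5120 − 338·0.3557 = 161.5855 − 120.2266 = 41.3589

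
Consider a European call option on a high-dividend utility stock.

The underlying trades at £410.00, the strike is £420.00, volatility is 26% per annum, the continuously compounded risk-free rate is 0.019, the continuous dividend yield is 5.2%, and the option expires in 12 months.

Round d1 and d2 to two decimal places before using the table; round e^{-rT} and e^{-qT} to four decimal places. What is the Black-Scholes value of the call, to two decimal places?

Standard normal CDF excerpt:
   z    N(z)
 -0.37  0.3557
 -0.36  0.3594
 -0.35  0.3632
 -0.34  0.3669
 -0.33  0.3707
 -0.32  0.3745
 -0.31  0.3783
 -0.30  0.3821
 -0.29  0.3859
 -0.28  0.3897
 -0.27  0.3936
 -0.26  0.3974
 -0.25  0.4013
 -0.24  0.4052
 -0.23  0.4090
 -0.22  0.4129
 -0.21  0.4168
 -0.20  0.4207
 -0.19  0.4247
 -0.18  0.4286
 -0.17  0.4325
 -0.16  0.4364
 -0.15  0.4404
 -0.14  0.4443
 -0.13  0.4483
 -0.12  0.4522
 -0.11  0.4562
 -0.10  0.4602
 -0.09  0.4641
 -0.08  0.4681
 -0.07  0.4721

σ√T = 0.26 × 1.0000 = 0.2600
d₁ = [ln(410/420) + (0.019 − 0.052 + ½·0.26²)·1] / (σ√T) = (-0.0241 + 0.0008) / 0.2600 = -0.0896 which rounds to -0.09
d₂ = -0.0896 − 0.2600 = -0.3496 which rounds to -0.35
exp(−qT) = exp(−0.052·1) = 0.9493;  exp(−rT) = exp(−0.019·1) = 0.9812
C = 410·0.9493·N(-0.09) − 420·0.9812·N(-0.35) = 410·0.9493·0.4641 − 420·0.9812·0.3632 = 180.6338 − 149.6762 = 30.9576

£30.96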